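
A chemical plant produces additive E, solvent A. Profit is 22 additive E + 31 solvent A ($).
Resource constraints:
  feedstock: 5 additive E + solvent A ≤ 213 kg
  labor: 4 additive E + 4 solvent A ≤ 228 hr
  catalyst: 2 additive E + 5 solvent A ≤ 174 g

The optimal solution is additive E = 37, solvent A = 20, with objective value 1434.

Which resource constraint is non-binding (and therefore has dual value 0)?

feedstock: 205/213 (slack 8)
labor: 228/228 (binding)
catalyst: 174/174 (binding)
By complementary slackness, a constraint with positive slack has shadow price 0 → feedstock.

feedstock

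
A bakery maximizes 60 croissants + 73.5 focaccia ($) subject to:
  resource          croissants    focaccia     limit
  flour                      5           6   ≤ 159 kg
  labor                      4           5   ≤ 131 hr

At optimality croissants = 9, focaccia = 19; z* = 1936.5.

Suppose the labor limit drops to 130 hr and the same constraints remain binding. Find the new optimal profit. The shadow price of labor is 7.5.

1929

Δb = -1, so new z* = 1936.5 + (7.5)·(-1) = 1936.5 − 7.5 = 1929.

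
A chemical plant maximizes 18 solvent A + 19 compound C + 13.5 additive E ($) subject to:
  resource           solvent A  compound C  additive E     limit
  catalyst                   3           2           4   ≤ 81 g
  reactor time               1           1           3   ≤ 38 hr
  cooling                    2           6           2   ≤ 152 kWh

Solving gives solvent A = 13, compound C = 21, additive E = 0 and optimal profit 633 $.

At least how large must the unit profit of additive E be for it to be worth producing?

Check each constraint at x*: catalyst 81/81 (tight); reactor time 34/38 (slack 4); cooling 152/152 (tight).
By complementary slackness, y = 0 for the non-binding constraint.
The binding rows give the dual system: 3·y_catalyst + 2·y_cooling = 18 and 2·y_catalyst + 6·y_cooling = 19.
This yields shadow prices y_catalyst = 5, y_cooling = 1.5.
additive E enters the basis when its profit ≥ yᵀa₃ = 5·4 + 1.5·2 = 23.

23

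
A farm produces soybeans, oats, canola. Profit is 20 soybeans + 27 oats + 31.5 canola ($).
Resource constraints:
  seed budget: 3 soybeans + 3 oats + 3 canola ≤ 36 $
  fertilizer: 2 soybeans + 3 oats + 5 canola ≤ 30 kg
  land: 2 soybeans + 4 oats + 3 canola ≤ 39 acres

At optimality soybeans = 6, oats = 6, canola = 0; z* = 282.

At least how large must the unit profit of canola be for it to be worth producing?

Binding: seed budget and fertilizer. Non-binding: land (3 unused).
By complementary slackness, y = 0 for the non-binding constraint.
Dual feasibility on the basic columns requires 3·y_seed budget + 2·y_fertilizer = 20, 3·y_seed budget + 3·y_fertilizer = 27.
→ y_seed budget = 2 and y_fertilizer = 7.
canola enters the basis when its profit ≥ yᵀa₃ = 2·3 + 7·5 = 41.

41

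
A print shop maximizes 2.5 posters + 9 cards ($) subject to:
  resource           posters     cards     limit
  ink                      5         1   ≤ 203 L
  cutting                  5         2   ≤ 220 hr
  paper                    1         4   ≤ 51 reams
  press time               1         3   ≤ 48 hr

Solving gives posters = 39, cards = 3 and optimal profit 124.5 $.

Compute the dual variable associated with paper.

Check each constraint at x*: ink 198/203 (slack 5); cutting 201/220 (slack 19); paper 51/51 (tight); press time 48/48 (tight).
By complementary slackness, y = 0 for the non-binding constraints.
From A_Bᵀ y = c: 1·y_paper + 1·y_press time = 2.5; 4·y_paper + 3·y_press time = 9.
→ y_paper = 1.5 and y_press time = 1.
Shadow price of paper = 1.5.

1.5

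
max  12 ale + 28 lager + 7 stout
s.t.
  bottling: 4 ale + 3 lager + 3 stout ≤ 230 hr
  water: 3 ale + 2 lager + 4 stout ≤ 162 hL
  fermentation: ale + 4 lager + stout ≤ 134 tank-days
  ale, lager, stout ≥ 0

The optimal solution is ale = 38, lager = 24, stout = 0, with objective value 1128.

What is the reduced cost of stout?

Binding: water and fermentation. Non-binding: bottling (6 unused).
By complementary slackness, y = 0 for the non-binding constraint.
Dual feasibility on the basic columns requires 3·y_water + 1·y_fermentation = 12, 2·y_water + 4·y_fermentation = 28.
Solving: y_water = 2, y_fermentation = 6.
Reduced cost of stout: c₃ − yᵀa₃ = 7 − (2·4 + 6·1) = 7 − 14 = -7.

-7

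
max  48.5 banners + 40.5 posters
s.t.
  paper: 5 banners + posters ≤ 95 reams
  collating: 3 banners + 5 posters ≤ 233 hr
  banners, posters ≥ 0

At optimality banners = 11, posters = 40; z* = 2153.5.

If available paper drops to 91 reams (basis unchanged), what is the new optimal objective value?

2131.5

At the optimum: paper uses 95 of 95 (binding); collating uses 233 of 233 (binding).
The binding rows give the dual system: 5·y_paper + 3·y_collating = 48.5 and 1·y_paper + 5·y_collating = 40.5.
→ y_paper = 5.5 and y_collating = 7.
Δz = y_paper·Δb = 5.5 × (-4) = -22, so new z* = 2153.5 − 22 = 2131.5.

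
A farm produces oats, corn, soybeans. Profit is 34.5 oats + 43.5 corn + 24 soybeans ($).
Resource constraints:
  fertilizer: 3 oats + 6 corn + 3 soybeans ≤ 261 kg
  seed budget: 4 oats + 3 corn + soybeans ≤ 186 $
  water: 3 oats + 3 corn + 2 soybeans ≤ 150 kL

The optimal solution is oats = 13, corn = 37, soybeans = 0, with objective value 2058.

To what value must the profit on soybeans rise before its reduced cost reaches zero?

26

Check each constraint at x*: fertilizer 261/261 (tight); seed budget 163/186 (slack 23); water 150/150 (tight).
By complementary slackness, y = 0 for the non-binding constraint.
Dual feasibility on the basic columns requires 3·y_fertilizer + 3·y_water = 34.5, 6·y_fertilizer + 3·y_water = 43.5.
Solving: y_fertilizer = 3, y_water = 8.5.
soybeans enters the basis when its profit ≥ yᵀa₃ = 3·3 + 8.5·2 = 26.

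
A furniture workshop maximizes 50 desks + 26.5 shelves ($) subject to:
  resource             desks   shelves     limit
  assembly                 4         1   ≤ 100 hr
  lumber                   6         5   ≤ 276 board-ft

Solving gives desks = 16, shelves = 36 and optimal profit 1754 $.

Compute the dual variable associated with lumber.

4

Both assembly and lumber are binding at x*.
Dual feasibility on the basic columns requires 4·y_assembly + 6·y_lumber = 50, 1·y_assembly + 5·y_lumber = 26.5.
→ y_assembly = 6.5 and y_lumber = 4.
Shadow price of lumber = 4.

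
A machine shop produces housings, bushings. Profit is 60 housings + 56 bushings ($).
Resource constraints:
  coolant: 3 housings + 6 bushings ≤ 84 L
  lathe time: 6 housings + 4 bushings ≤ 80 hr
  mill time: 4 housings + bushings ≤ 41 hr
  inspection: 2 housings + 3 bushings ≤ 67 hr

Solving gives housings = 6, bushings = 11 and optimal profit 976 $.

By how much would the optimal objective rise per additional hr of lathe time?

8

Binding: coolant and lathe time. Non-binding: mill time (6 unused), inspection (22 unused).
Since mill time, inspection are not tight, their duals are 0.
The binding rows give the dual system: 3·y_coolant + 6·y_lathe time = 60 and 6·y_coolant + 4·y_lathe time = 56.
This yields shadow prices y_coolant = 4, y_lathe time = 8.
Shadow price of lathe time = 8.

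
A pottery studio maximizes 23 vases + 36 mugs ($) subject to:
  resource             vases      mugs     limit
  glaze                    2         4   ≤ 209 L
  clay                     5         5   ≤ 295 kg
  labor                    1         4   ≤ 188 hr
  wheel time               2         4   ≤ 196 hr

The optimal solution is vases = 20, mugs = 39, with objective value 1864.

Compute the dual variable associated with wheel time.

Binding: clay and wheel time. Non-binding: glaze (13 unused), labor (12 unused).
Slack constraints have shadow price 0 (complementary slackness).
The binding rows give the dual system: 5·y_clay + 2·y_wheel time = 23 and 5·y_clay + 4·y_wheel time = 36.
Solving: y_clay = 2, y_wheel time = 6.5.
Shadow price of wheel time = 6.5.

6.5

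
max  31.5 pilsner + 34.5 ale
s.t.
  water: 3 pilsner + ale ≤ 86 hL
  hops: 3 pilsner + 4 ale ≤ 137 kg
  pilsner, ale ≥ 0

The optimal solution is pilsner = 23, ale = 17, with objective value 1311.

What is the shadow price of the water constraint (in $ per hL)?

2.5

Both water and hops are binding at x*.
From A_Bᵀ y = c: 3·y_water + 3·y_hops = 31.5; 1·y_water + 4·y_hops = 34.5.
Solving: y_water = 2.5, y_hops = 8.
Shadow price of water = 2.5.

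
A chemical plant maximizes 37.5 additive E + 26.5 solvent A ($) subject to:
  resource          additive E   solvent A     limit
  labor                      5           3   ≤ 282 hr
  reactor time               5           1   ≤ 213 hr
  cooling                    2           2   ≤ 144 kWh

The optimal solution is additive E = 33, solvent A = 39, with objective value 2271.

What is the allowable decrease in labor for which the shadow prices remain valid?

Binding constraints: labor, cooling. The basis is B = [[5,3],[2,2]] with det 4.
Per unit decrease in labor, x* moves by d = (-0.5, 0.5).
The basis stays optimal until additive E reaches 0; allowable decrease = 66 hr.

66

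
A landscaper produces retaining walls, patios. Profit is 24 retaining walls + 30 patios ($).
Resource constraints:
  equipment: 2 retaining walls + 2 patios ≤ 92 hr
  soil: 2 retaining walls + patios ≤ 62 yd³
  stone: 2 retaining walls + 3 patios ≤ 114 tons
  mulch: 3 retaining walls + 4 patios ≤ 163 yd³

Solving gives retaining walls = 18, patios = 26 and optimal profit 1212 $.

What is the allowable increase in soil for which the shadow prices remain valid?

8

Binding constraints: soil, stone. The basis is B = [[2,1],[2,3]] with det 4.
Per unit increase in soil, x* moves by d = (0.75, -0.5).
The basis stays optimal until equipment becomes binding; allowable increase = 8 yd³.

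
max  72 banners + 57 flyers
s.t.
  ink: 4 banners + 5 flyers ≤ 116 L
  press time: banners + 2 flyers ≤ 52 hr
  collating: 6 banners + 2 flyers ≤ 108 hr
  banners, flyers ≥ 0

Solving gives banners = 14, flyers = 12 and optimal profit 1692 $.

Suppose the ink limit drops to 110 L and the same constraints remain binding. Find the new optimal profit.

At the optimum: ink uses 116 of 116 (binding); press time uses 38 of 52 (slack = 14); collating uses 108 of 108 (binding).
Since press time is not tight, its dual is 0.
The binding rows give the dual system: 4·y_ink + 6·y_collating = 72 and 5·y_ink + 2·y_collating = 57.
Solving: y_ink = 9, y_collating = 6.
Δz = y_ink·Δb = 9 × (-6) = -54, so new z* = 1692 − 54 = 1638.

1638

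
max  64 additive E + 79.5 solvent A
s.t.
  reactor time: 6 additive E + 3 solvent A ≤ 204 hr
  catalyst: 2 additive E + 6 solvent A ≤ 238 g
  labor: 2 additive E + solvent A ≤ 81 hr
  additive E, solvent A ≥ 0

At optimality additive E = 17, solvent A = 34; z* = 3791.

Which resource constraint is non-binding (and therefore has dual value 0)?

reactor time: 204/204 (binding)
catalyst: 238/238 (binding)
labor: 68/81 (slack 13)
By complementary slackness, a constraint with positive slack has shadow price 0 → labor.

labor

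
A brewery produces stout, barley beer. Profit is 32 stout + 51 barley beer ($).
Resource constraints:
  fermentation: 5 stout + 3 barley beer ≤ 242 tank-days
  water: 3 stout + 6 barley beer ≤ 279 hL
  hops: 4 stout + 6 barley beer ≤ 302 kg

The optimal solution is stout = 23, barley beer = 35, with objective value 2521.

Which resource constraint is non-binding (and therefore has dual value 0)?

fermentation: 220/242 (slack 22)
water: 279/279 (binding)
hops: 302/302 (binding)
By complementary slackness, a constraint with positive slack has shadow price 0 → fermentation.

fermentation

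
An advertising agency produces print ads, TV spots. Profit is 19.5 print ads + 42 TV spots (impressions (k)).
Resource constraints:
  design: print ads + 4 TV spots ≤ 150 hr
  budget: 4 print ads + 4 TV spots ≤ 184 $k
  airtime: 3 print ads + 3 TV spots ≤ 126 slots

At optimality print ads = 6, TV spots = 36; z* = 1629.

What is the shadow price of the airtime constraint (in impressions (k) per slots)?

Check each constraint at x*: design 150/150 (tight); budget 168/184 (slack 16); airtime 126/126 (tight).
Since budget is not tight, its dual is 0.
From A_Bᵀ y = c: 1·y_design + 3·y_airtime = 19.5; 4·y_design + 3·y_airtime = 42.
This yields shadow prices y_design = 7.5, y_airtime = 4.
Shadow price of airtime = 4.

4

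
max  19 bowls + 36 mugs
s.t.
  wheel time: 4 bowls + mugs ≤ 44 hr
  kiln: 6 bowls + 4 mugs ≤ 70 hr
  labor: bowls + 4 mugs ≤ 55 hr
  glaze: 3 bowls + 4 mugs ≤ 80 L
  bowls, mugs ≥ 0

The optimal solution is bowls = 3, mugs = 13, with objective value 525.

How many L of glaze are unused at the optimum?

glaze used = 3·3 + 4·13 = 61; slack = 80 − 61 = 19.

19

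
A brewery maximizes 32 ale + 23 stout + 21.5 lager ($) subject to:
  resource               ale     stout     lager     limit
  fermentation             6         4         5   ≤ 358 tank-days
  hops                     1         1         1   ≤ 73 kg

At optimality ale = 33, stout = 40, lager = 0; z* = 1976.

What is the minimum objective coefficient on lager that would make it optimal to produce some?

27.5

Check each constraint at x*: fermentation 358/358 (tight); hops 73/73 (tight).
The binding rows give the dual system: 6·y_fermentation + 1·y_hops = 32 and 4·y_fermentation + 1·y_hops = 23.
This yields shadow prices y_fermentation = 4.5, y_hops = 5.
lager enters the basis when its profit ≥ yᵀa₃ = 4.5·5 + 5·1 = 27.5.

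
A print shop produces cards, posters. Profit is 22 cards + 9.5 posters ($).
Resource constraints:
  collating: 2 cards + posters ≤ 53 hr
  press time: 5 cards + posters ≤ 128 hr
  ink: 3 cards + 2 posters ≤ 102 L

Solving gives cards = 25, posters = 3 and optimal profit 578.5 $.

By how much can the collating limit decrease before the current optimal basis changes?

Binding constraints: collating, press time. The basis is B = [[2,1],[5,1]] with det -3.
Per unit decrease in collating, x* moves by d = (0.3333, -1.6667).
The basis stays optimal until posters reaches 0; allowable decrease = 1.8 hr.

1.8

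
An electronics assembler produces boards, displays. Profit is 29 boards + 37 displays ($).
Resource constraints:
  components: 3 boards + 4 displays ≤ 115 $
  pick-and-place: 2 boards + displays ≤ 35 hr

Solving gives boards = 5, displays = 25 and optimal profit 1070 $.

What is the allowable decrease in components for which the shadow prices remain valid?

62.5

Binding constraints: components, pick-and-place. The basis is B = [[3,4],[2,1]] with det -5.
Per unit decrease in components, x* moves by d = (0.2, -0.4).
The basis stays optimal until displays reaches 0; allowable decrease = 62.5 $.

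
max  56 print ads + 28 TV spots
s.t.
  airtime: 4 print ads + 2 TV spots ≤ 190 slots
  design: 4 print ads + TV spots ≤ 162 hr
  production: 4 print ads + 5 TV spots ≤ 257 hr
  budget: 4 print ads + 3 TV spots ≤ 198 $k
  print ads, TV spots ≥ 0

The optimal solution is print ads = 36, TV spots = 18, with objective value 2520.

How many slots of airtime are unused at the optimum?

airtime used = 4·36 + 2·18 = 180; slack = 190 − 180 = 10.

10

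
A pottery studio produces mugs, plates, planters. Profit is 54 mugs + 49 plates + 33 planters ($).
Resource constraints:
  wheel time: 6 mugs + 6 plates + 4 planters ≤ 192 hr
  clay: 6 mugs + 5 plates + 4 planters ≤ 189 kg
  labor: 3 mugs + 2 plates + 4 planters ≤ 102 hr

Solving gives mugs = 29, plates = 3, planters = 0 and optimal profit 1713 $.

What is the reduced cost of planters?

Check each constraint at x*: wheel time 192/192 (tight); clay 189/189 (tight); labor 93/102 (slack 9).
Since labor is not tight, its dual is 0.
The binding rows give the dual system: 6·y_wheel time + 6·y_clay = 54 and 6·y_wheel time + 5·y_clay = 49.
→ y_wheel time = 4 and y_clay = 5.
Reduced cost of planters: c₃ − yᵀa₃ = 33 − (4·4 + 5·4) = 33 − 36 = -3.

-3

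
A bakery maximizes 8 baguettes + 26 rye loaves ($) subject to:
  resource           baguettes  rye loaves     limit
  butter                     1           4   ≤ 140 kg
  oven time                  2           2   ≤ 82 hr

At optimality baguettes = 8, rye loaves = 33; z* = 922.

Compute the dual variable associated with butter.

6

Check each constraint at x*: butter 140/140 (tight); oven time 82/82 (tight).
From A_Bᵀ y = c: 1·y_butter + 2·y_oven time = 8; 4·y_butter + 2·y_oven time = 26.
This yields shadow prices y_butter = 6, y_oven time = 1.
Shadow price of butter = 6.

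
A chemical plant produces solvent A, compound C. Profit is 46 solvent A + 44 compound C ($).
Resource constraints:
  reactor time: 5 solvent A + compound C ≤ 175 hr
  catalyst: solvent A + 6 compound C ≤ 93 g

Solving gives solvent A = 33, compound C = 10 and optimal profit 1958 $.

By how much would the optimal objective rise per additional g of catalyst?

6

Both reactor time and catalyst are binding at x*.
The binding rows give the dual system: 5·y_reactor time + 1·y_catalyst = 46 and 1·y_reactor time + 6·y_catalyst = 44.
Solving: y_reactor time = 8, y_catalyst = 6.
Shadow price of catalyst = 6.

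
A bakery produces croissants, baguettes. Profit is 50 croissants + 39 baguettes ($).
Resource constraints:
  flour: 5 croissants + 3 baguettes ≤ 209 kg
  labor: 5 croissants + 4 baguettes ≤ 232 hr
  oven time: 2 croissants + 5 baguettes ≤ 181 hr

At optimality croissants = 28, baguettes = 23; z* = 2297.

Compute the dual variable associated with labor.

9

At the optimum: flour uses 209 of 209 (binding); labor uses 232 of 232 (binding); oven time uses 171 of 181 (slack = 10).
By complementary slackness, y = 0 for the non-binding constraint.
Dual feasibility on the basic columns requires 5·y_flour + 5·y_labor = 50, 3·y_flour + 4·y_labor = 39.
Solving: y_flour = 1, y_labor = 9.
Shadow price of labor = 9.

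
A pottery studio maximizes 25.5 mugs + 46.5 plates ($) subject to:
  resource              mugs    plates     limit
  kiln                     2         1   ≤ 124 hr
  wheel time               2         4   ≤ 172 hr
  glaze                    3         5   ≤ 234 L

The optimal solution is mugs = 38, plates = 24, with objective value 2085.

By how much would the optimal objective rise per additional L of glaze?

4.5

Binding: wheel time and glaze. Non-binding: kiln (24 unused).
Since kiln is not tight, its dual is 0.
From A_Bᵀ y = c: 2·y_wheel time + 3·y_glaze = 25.5; 4·y_wheel time + 5·y_glaze = 46.5.
This yields shadow prices y_wheel time = 6, y_glaze = 4.5.
Shadow price of glaze = 4.5.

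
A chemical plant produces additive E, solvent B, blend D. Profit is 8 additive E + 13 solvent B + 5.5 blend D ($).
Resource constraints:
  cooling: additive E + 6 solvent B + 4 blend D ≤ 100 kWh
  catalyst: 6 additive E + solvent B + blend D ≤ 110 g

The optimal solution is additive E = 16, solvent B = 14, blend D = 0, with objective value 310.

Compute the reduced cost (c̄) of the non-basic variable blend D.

Check each constraint at x*: cooling 100/100 (tight); catalyst 110/110 (tight).
From A_Bᵀ y = c: 1·y_cooling + 6·y_catalyst = 8; 6·y_cooling + 1·y_catalyst = 13.
→ y_cooling = 2 and y_catalyst = 1.
Reduced cost of blend D: c₃ − yᵀa₃ = 5.5 − (2·4 + 1·1) = 5.5 − 9 = -3.5.

-3.5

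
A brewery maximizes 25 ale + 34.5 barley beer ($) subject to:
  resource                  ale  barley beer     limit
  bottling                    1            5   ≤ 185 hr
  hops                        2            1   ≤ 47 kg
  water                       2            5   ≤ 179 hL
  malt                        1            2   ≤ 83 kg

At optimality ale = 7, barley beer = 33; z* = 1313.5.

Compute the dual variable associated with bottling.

Check each constraint at x*: bottling 172/185 (slack 13); hops 47/47 (tight); water 179/179 (tight); malt 73/83 (slack 10).
By complementary slackness, y = 0 for the non-binding constraints.
The binding rows give the dual system: 2·y_hops + 2·y_water = 25 and 1·y_hops + 5·y_water = 34.5.
Solving: y_hops = 7, y_water = 5.5.
Shadow price of bottling = 0.

0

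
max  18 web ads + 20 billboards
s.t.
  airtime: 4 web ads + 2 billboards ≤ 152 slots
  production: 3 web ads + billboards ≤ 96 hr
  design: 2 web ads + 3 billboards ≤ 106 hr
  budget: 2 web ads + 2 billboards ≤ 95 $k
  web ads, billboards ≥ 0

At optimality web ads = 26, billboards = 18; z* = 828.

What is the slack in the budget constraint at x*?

budget used = 2·26 + 2·18 = 88; slack = 95 − 88 = 7.

7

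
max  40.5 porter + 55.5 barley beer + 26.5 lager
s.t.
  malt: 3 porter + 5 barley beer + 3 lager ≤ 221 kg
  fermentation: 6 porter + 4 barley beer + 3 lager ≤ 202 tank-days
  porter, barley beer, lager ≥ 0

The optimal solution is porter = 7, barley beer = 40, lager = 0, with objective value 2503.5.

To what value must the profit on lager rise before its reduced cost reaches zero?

Check each constraint at x*: malt 221/221 (tight); fermentation 202/202 (tight).
From A_Bᵀ y = c: 3·y_malt + 6·y_fermentation = 40.5; 5·y_malt + 4·y_fermentation = 55.5.
→ y_malt = 9.5 and y_fermentation = 2.
lager enters the basis when its profit ≥ yᵀa₃ = 9.5·3 + 2·3 = 34.5.

34.5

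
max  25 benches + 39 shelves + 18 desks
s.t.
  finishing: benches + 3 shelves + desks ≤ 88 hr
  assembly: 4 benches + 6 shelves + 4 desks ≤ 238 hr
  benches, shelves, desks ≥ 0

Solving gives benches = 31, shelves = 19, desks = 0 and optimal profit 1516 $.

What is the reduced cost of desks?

-7

Both finishing and assembly are binding at x*.
Dual feasibility on the basic columns requires 1·y_finishing + 4·y_assembly = 25, 3·y_finishing + 6·y_assembly = 39.
Solving: y_finishing = 1, y_assembly = 6.
Reduced cost of desks: c₃ − yᵀa₃ = 18 − (1·1 + 6·4) = 18 − 25 = -7.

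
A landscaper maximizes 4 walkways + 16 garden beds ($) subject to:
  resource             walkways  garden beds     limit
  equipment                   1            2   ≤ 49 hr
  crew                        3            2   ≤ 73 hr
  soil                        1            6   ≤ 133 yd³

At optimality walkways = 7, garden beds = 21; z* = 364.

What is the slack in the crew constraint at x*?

10

crew used = 3·7 + 2·21 = 63; slack = 73 − 63 = 10.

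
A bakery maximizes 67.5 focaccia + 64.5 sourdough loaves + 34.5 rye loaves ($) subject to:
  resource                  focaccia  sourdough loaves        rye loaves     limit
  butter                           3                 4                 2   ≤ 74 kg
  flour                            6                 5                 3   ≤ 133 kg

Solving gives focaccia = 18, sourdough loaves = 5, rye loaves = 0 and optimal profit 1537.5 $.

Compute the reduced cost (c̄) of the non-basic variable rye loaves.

At the optimum: butter uses 74 of 74 (binding); flour uses 133 of 133 (binding).
Dual feasibility on the basic columns requires 3·y_butter + 6·y_flour = 67.5, 4·y_butter + 5·y_flour = 64.5.
Solving: y_butter = 5.5, y_flour = 8.5.
Reduced cost of rye loaves: c₃ − yᵀa₃ = 34.5 − (5.5·2 + 8.5·3) = 34.5 − 36.5 = -2.

-2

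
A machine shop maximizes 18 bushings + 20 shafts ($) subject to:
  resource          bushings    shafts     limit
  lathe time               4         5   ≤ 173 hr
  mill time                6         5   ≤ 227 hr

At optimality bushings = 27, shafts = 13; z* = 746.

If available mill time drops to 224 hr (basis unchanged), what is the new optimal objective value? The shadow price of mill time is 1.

Δb = -3, so new z* = 746 + (1)·(-3) = 746 − 3 = 743.

743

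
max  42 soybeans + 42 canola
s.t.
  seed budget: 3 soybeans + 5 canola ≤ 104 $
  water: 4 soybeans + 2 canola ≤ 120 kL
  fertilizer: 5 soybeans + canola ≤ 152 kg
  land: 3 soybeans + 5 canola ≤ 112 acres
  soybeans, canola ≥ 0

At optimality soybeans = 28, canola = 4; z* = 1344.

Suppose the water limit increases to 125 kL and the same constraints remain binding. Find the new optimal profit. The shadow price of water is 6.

1374

Δb = 5, so new z* = 1344 + (6)·(5) = 1344 + 30 = 1374.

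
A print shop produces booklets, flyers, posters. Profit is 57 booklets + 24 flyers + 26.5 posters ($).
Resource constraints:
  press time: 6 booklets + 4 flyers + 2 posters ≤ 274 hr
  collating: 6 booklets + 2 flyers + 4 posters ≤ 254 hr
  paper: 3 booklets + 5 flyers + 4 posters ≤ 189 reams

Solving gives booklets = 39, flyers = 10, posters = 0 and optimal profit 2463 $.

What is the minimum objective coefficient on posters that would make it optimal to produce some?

33

Check each constraint at x*: press time 274/274 (tight); collating 254/254 (tight); paper 167/189 (slack 22).
Slack constraints have shadow price 0 (complementary slackness).
The binding rows give the dual system: 6·y_press time + 6·y_collating = 57 and 4·y_press time + 2·y_collating = 24.
Solving: y_press time = 2.5, y_collating = 7.
posters enters the basis when its profit ≥ yᵀa₃ = 2.5·2 + 7·4 = 33.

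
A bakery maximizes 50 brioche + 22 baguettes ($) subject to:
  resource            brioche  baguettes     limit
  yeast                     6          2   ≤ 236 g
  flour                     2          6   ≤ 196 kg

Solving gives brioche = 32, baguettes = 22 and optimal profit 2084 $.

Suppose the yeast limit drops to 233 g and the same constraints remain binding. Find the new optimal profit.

2060

Both yeast and flour are binding at x*.
The binding rows give the dual system: 6·y_yeast + 2·y_flour = 50 and 2·y_yeast + 6·y_flour = 22.
This yields shadow prices y_yeast = 8, y_flour = 1.
Δz = y_yeast·Δb = 8 × (-3) = -24, so new z* = 2084 − 24 = 2060.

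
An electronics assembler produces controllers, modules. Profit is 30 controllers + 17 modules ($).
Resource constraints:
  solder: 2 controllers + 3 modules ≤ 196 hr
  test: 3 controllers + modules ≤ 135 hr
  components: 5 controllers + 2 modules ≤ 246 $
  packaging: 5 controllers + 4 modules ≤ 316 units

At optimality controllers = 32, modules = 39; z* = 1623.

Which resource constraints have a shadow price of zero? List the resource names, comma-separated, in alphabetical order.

solder: 181/196 (slack 15)
test: 135/135 (binding)
components: 238/246 (slack 8)
packaging: 316/316 (binding)
By complementary slackness, a constraint with positive slack has shadow price 0 → components, solder.

components, solder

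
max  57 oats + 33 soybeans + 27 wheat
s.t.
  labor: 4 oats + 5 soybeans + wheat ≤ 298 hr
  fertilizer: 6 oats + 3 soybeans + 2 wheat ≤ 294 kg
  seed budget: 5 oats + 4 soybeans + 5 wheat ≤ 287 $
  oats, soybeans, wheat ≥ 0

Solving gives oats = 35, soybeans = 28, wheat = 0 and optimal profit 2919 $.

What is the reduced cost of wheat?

At the optimum: labor uses 280 of 298 (slack = 18); fertilizer uses 294 of 294 (binding); seed budget uses 287 of 287 (binding).
By complementary slackness, y = 0 for the non-binding constraint.
From A_Bᵀ y = c: 6·y_fertilizer + 5·y_seed budget = 57; 3·y_fertilizer + 4·y_seed budget = 33.
This yields shadow prices y_fertilizer = 7, y_seed budget = 3.
Reduced cost of wheat: c₃ − yᵀa₃ = 27 − (7·2 + 3·5) = 27 − 29 = -2.

-2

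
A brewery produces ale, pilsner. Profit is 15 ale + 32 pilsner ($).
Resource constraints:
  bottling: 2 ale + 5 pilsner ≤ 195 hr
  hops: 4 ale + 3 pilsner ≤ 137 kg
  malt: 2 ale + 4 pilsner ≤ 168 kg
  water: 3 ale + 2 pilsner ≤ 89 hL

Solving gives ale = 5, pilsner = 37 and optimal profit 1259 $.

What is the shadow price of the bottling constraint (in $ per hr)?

Check each constraint at x*: bottling 195/195 (tight); hops 131/137 (slack 6); malt 158/168 (slack 10); water 89/89 (tight).
Since hops, malt are not tight, their duals are 0.
The binding rows give the dual system: 2·y_bottling + 3·y_water = 15 and 5·y_bottling + 2·y_water = 32.
→ y_bottling = 6 and y_water = 1.
Shadow price of bottling = 6.

6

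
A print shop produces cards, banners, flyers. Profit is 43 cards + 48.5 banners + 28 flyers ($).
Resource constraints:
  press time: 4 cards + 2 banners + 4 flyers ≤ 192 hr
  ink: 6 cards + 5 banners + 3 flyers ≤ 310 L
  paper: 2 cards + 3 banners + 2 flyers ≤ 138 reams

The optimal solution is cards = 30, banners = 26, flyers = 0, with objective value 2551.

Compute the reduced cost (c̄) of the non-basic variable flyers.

Check each constraint at x*: press time 172/192 (slack 20); ink 310/310 (tight); paper 138/138 (tight).
By complementary slackness, y = 0 for the non-binding constraint.
From A_Bᵀ y = c: 6·y_ink + 2·y_paper = 43; 5·y_ink + 3·y_paper = 48.5.
Solving: y_ink = 4, y_paper = 9.5.
Reduced cost of flyers: c₃ − yᵀa₃ = 28 − (4·3 + 9.5·2) = 28 − 31 = -3.

-3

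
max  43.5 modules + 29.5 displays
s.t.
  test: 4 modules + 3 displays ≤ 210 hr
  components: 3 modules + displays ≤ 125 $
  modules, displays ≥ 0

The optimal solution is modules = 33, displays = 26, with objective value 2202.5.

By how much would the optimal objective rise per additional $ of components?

At the optimum: test uses 210 of 210 (binding); components uses 125 of 125 (binding).
The binding rows give the dual system: 4·y_test + 3·y_components = 43.5 and 3·y_test + 1·y_components = 29.5.
Solving: y_test = 9, y_components = 2.5.
Shadow price of components = 2.5.

2.5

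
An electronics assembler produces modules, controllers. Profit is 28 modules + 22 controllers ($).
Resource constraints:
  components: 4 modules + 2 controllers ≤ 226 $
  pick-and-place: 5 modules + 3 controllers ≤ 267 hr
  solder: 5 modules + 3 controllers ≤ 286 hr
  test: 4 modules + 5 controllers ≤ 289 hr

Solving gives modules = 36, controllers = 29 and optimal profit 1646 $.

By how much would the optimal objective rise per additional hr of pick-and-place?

Check each constraint at x*: components 202/226 (slack 24); pick-and-place 267/267 (tight); solder 267/286 (slack 19); test 289/289 (tight).
Slack constraints have shadow price 0 (complementary slackness).
The binding rows give the dual system: 5·y_pick-and-place + 4·y_test = 28 and 3·y_pick-and-place + 5·y_test = 22.
→ y_pick-and-place = 4 and y_test = 2.
Shadow price of pick-and-place = 4.

4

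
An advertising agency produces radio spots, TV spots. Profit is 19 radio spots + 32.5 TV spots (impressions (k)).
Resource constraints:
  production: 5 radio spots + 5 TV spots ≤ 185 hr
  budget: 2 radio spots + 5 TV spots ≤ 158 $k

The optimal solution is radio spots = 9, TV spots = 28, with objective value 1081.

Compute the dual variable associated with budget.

4.5

Both production and budget are binding at x*.
The binding rows give the dual system: 5·y_production + 2·y_budget = 19 and 5·y_production + 5·y_budget = 32.5.
→ y_production = 2 and y_budget = 4.5.
Shadow price of budget = 4.5.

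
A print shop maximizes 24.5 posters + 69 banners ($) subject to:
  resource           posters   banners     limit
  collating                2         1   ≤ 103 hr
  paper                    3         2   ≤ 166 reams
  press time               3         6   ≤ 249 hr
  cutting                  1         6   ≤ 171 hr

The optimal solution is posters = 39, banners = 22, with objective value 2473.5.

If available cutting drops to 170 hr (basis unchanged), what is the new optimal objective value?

2468.5

Check each constraint at x*: collating 100/103 (slack 3); paper 161/166 (slack 5); press time 249/249 (tight); cutting 171/171 (tight).
Slack constraints have shadow price 0 (complementary slackness).
From A_Bᵀ y = c: 3·y_press time + 1·y_cutting = 24.5; 6·y_press time + 6·y_cutting = 69.
This yields shadow prices y_press time = 6.5, y_cutting = 5.
Δz = y_cutting·Δb = 5 × (-1) = -5, so new z* = 2473.5 − 5 = 2468.5.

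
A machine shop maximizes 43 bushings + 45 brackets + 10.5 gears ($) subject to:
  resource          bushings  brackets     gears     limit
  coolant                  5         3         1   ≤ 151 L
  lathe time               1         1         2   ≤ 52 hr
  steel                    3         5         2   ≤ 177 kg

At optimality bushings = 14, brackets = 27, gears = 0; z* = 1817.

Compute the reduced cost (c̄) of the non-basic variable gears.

-6.5

Check each constraint at x*: coolant 151/151 (tight); lathe time 41/52 (slack 11); steel 177/177 (tight).
Slack constraints have shadow price 0 (complementary slackness).
The binding rows give the dual system: 5·y_coolant + 3·y_steel = 43 and 3·y_coolant + 5·y_steel = 45.
This yields shadow prices y_coolant = 5, y_steel = 6.
Reduced cost of gears: c₃ − yᵀa₃ = 10.5 − (5·1 + 6·2) = 10.5 − 17 = -6.5.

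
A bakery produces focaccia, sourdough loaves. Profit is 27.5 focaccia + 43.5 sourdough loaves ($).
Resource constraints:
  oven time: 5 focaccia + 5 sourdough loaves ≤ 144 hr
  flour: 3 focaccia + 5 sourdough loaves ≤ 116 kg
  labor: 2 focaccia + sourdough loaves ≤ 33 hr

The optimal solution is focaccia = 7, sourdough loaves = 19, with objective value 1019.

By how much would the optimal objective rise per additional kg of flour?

8.5

Binding: flour and labor. Non-binding: oven time (14 unused).
Slack constraints have shadow price 0 (complementary slackness).
Dual feasibility on the basic columns requires 3·y_flour + 2·y_labor = 27.5, 5·y_flour + 1·y_labor = 43.5.
Solving: y_flour = 8.5, y_labor = 1.
Shadow price of flour = 8.5.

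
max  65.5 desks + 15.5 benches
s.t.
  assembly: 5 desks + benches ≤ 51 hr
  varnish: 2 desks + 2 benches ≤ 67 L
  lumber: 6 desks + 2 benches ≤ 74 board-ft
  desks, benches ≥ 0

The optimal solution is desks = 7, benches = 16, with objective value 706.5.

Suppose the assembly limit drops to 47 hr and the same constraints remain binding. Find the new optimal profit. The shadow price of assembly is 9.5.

668.5

Δb = -4, so new z* = 706.5 + (9.5)·(-4) = 706.5 − 38 = 668.5.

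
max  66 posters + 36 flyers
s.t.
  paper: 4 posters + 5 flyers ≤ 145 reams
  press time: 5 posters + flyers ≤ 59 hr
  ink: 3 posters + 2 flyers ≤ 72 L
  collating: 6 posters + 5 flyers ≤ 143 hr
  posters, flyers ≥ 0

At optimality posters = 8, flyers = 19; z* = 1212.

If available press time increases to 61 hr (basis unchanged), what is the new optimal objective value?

1224

At the optimum: paper uses 127 of 145 (slack = 18); press time uses 59 of 59 (binding); ink uses 62 of 72 (slack = 10); collating uses 143 of 143 (binding).
Since paper, ink are not tight, their duals are 0.
Dual feasibility on the basic columns requires 5·y_press time + 6·y_collating = 66, 1·y_press time + 5·y_collating = 36.
→ y_press time = 6 and y_collating = 6.
Δz = y_press time·Δb = 6 × (2) = 12, so new z* = 1212 + 12 = 1224.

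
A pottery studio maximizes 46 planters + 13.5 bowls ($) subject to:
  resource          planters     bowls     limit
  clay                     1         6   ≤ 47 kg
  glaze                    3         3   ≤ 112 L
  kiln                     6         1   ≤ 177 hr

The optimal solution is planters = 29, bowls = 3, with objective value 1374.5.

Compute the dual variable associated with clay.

1

Check each constraint at x*: clay 47/47 (tight); glaze 96/112 (slack 16); kiln 177/177 (tight).
Since glaze is not tight, its dual is 0.
From A_Bᵀ y = c: 1·y_clay + 6·y_kiln = 46; 6·y_clay + 1·y_kiln = 13.5.
→ y_clay = 1 and y_kiln = 7.5.
Shadow price of clay = 1.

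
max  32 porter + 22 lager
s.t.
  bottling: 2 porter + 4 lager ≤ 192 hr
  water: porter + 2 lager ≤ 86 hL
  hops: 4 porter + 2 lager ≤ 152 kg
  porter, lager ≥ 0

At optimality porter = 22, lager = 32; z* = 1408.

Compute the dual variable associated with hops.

7

Check each constraint at x*: bottling 172/192 (slack 20); water 86/86 (tight); hops 152/152 (tight).
Slack constraints have shadow price 0 (complementary slackness).
From A_Bᵀ y = c: 1·y_water + 4·y_hops = 32; 2·y_water + 2·y_hops = 22.
→ y_water = 4 and y_hops = 7.
Shadow price of hops = 7.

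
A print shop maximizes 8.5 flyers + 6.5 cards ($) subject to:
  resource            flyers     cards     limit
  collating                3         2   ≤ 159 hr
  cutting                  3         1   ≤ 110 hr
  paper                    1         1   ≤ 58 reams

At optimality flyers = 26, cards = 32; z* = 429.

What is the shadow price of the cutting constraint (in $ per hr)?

1

Binding: cutting and paper. Non-binding: collating (17 unused).
Since collating is not tight, its dual is 0.
Dual feasibility on the basic columns requires 3·y_cutting + 1·y_paper = 8.5, 1·y_cutting + 1·y_paper = 6.5.
→ y_cutting = 1 and y_paper = 5.5.
Shadow price of cutting = 1.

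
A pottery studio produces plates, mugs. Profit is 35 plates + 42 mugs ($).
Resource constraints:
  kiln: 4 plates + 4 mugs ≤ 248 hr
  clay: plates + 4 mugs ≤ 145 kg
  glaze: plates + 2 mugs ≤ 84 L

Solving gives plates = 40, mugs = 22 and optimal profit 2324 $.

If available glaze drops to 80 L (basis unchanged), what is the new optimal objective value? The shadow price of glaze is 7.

2296

Δb = -4, so new z* = 2324 + (7)·(-4) = 2324 − 28 = 2296.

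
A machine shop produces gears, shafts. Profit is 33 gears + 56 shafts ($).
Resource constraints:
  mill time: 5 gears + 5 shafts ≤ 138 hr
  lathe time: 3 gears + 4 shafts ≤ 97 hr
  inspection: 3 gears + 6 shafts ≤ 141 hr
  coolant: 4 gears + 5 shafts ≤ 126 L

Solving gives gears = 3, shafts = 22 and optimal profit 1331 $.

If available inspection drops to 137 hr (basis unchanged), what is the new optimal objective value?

Check each constraint at x*: mill time 125/138 (slack 13); lathe time 97/97 (tight); inspection 141/141 (tight); coolant 122/126 (slack 4).
Since mill time, coolant are not tight, their duals are 0.
Dual feasibility on the basic columns requires 3·y_lathe time + 3·y_inspection = 33, 4·y_lathe time + 6·y_inspection = 56.
→ y_lathe time = 5 and y_inspection = 6.
Δz = y_inspection·Δb = 6 × (-4) = -24, so new z* = 1331 − 24 = 1307.

1307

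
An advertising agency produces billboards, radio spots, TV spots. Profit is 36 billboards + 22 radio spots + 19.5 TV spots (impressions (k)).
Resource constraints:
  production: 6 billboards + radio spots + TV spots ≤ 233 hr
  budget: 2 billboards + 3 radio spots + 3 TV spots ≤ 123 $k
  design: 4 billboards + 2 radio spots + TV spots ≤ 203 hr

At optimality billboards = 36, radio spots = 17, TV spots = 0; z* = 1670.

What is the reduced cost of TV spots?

Binding: production and budget. Non-binding: design (25 unused).
Slack constraints have shadow price 0 (complementary slackness).
The binding rows give the dual system: 6·y_production + 2·y_budget = 36 and 1·y_production + 3·y_budget = 22.
→ y_production = 4 and y_budget = 6.
Reduced cost of TV spots: c₃ − yᵀa₃ = 19.5 − (4·1 + 6·3) = 19.5 − 22 = -2.5.

-2.5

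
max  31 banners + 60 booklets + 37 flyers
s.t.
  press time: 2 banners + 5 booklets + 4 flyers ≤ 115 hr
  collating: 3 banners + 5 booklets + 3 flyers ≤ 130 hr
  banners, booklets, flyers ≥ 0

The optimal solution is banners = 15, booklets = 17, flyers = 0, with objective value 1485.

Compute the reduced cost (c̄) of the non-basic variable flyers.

-4

Check each constraint at x*: press time 115/115 (tight); collating 130/130 (tight).
The binding rows give the dual system: 2·y_press time + 3·y_collating = 31 and 5·y_press time + 5·y_collating = 60.
→ y_press time = 5 and y_collating = 7.
Reduced cost of flyers: c₃ − yᵀa₃ = 37 − (5·4 + 7·3) = 37 − 41 = -4.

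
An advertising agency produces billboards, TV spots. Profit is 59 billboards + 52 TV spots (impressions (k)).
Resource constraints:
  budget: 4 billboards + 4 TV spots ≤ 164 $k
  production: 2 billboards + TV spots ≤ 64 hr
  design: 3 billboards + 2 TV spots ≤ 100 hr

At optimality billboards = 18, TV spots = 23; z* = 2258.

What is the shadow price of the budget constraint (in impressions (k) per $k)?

9.5

Binding: budget and design. Non-binding: production (5 unused).
Slack constraints have shadow price 0 (complementary slackness).
The binding rows give the dual system: 4·y_budget + 3·y_design = 59 and 4·y_budget + 2·y_design = 52.
Solving: y_budget = 9.5, y_design = 7.
Shadow price of budget = 9.5.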